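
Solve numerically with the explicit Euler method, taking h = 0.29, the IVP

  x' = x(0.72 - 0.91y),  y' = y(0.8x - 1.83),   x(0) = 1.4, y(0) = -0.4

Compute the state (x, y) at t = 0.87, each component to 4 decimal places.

3.0539, -0.2907

Euler on (x,y): x_{n+1} = x_n + h·x', y_{n+1} = y_n + h·y'.
0.000000: (1.400000, -0.400000); f=(1.517600, 0.284000) → (1.840104, -0.317640)
0.290000: (1.840104, -0.317640); f=(1.856761, 0.113689) → (2.378565, -0.284670)
0.580000: (2.378565, -0.284670); f=(2.328734, -0.020739) → (3.053898, -0.290685)
(x(0.87), y(0.87)) ≈ (3.0539, -0.2907)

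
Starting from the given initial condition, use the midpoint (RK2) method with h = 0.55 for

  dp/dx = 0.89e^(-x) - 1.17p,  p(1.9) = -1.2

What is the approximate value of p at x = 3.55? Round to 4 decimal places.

-0.1835

Midpoint: k1 = f(x_n, p_n); k2 = f(x_n + h/2, p_n + (h/2)·k1); p_{n+1} = p_n + h·k2.
x=1.900000, p=-1.200000:
  k1 = f(1.900000, -1.200000) = 1.537116
  k2 = f(2.175000, -0.777293) = 1.010544
  p ← -1.200000 + 0.55·1.010544 = -0.644201
x=2.450000, p=-0.644201:
  k1 = f(2.450000, -0.644201) = 0.830516
  k2 = f(2.725000, -0.415809) = 0.544832
  p ← -0.644201 + 0.55·0.544832 = -0.344543
x=3.000000, p=-0.344543:
  k1 = f(3.000000, -0.344543) = 0.447426
  k2 = f(3.275000, -0.221501) = 0.292813
  p ← -0.344543 + 0.55·0.292813 = -0.183496
p(3.55) ≈ -0.1835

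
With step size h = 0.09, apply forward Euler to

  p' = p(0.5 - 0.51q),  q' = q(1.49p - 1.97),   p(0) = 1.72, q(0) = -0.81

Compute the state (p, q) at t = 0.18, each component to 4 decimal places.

2.0180, -0.9149

Euler on (p,q): p_{n+1} = p_n + h·p', q_{n+1} = q_n + h·q'.
0.000000: (1.720000, -0.810000); f=(1.570532, -0.480168) → (1.861348, -0.853215)
0.090000: (1.861348, -0.853215); f=(1.740620, -0.685480) → (2.018004, -0.914908)
(p(0.18), q(0.18)) ≈ (2.0180, -0.9149)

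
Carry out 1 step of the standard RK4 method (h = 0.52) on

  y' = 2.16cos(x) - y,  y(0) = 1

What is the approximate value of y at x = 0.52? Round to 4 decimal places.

RK4: k1 = f(x_n, y_n); k2 = f(x_n + h/2, y_n + (h/2)·k1); k3 = f(x_n + h/2, y_n + (h/2)·k2); k4 = f(x_n + h, y_n + h·k3); y_{n+1} = y_n + (h/6)·(k1 + 2k2 + 2k3 + k4).
x=0.000000, y=1.000000:
  k1 = f(0.000000, 1.000000) = 1.160000
  k2 = f(0.260000, 1.301600) = 0.785802
  k3 = f(0.260000, 1.204309) = 0.883094
  k4 = f(0.520000, 1.459209) = 0.415281
  y ← 1.000000 + (0.52/6)·(k1 + 2k2 + 2k3 + k4) = 1.425800
y(0.52) ≈ 1.4258

1.4258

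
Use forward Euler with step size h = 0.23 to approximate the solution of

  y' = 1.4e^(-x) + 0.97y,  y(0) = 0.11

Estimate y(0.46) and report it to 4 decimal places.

0.8142

Euler: y_{n+1} = y_n + h·f(x_n, y_n).
x=0.000000, y=0.110000: f=1.506700 → y ← 0.110000 + 0.23·1.506700 = 0.456541
x=0.230000, y=0.456541: f=1.555192 → y ← 0.456541 + 0.23·1.555192 = 0.814235
y(0.46) ≈ 0.8142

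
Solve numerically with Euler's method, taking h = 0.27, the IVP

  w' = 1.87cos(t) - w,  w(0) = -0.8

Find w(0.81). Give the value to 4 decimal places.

Euler: w_{n+1} = w_n + h·f(t_n, w_n).
t=0.000000, w=-0.800000: f=2.670000 → w ← -0.800000 + 0.27·2.670000 = -0.079100
t=0.270000, w=-0.079100: f=1.881352 → w ← -0.079100 + 0.27·1.881352 = 0.428865
t=0.540000, w=0.428865: f=1.175050 → w ← 0.428865 + 0.27·1.175050 = 0.746129
w(0.81) ≈ 0.7461

0.7461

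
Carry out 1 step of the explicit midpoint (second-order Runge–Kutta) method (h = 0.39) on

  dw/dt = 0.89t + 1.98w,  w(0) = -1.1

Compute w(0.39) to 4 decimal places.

Midpoint: k1 = f(t_n, w_n); k2 = f(t_n + h/2, w_n + (h/2)·k1); w_{n+1} = w_n + h·k2.
t=0.000000, w=-1.100000:
  k1 = f(0.000000, -1.100000) = -2.178000
  k2 = f(0.195000, -1.524710) = -2.845376
  w ← -1.100000 + 0.39·(-2.845376) = -2.209697
w(0.39) ≈ -2.2097

-2.2097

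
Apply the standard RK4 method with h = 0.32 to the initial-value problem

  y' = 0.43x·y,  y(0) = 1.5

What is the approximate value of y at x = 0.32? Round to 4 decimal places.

1.5334

RK4: k1 = f(x_n, y_n); k2 = f(x_n + h/2, y_n + (h/2)·k1); k3 = f(x_n + h/2, y_n + (h/2)·k2); k4 = f(x_n + h, y_n + h·k3); y_{n+1} = y_n + (h/6)·(k1 + 2k2 + 2k3 + k4).
x=0.000000, y=1.500000:
  k1 = f(0.000000, 1.500000) = 0.000000
  k2 = f(0.160000, 1.500000) = 0.103200
  k3 = f(0.160000, 1.516512) = 0.104336
  k4 = f(0.320000, 1.533388) = 0.210994
  y ← 1.500000 + (0.32/6)·(k1 + 2k2 + 2k3 + k4) = 1.533390
y(0.32) ≈ 1.5334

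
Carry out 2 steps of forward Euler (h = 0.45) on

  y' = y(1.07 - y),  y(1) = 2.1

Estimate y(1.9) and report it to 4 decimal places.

1.0979

Euler: y_{n+1} = y_n + h·f(x_n, y_n).
x=1.000000, y=2.100000: f=-2.163000 → y ← 2.100000 + 0.45·(-2.163000) = 1.126650
x=1.450000, y=1.126650: f=-0.063825 → y ← 1.126650 + 0.45·(-0.063825) = 1.097929
y(1.9) ≈ 1.0979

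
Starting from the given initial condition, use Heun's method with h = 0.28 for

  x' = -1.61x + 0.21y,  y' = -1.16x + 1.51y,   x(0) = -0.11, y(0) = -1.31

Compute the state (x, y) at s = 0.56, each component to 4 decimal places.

-0.2060, -2.8580

Heun on (x,y): k1 = f(s_n, state_n); k2 = f(s_n + h, state_n + h·k1); state_{n+1} = state_n + (h/2)·(k1 + k2).
0.000000: (-0.110000, -1.310000)
  k1 = (-0.098000, -1.850500)
  predictor → (-0.137440, -1.828140)
  k2 = (-0.162631, -2.601061)
  → (-0.146488, -1.933219)
0.280000: (-0.146488, -1.933219)
  k1 = (-0.170130, -2.749234)
  predictor → (-0.194125, -2.703004)
  k2 = (-0.255090, -3.856351)
  → (-0.206019, -2.858000)
(x(0.56), y(0.56)) ≈ (-0.2060, -2.8580)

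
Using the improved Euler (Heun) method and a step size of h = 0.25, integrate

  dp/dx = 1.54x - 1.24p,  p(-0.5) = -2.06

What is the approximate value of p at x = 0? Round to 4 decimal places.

-1.2399

Heun: k1 = f(x_n, p_n); k2 = f(x_n + h, p_n + h·k1); p_{n+1} = p_n + (h/2)·(k1 + k2).
x=-0.500000, p=-2.060000:
  k1 = f(-0.500000, -2.060000) = 1.784400
  k2 = f(-0.250000, -1.613900) = 1.616236
  p ← -2.060000 + (0.25/2)·(1.784400 + 1.616236) = -1.634920
x=-0.250000, p=-1.634920:
  k1 = f(-0.250000, -1.634920) = 1.642301
  k2 = f(0.000000, -1.224345) = 1.518188
  p ← -1.634920 + (0.25/2)·(1.642301 + 1.518188) = -1.239859
p(0) ≈ -1.2399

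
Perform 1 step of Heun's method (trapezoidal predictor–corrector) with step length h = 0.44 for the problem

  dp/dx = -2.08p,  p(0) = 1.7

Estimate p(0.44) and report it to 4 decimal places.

Heun: k1 = f(x_n, p_n); k2 = f(x_n + h, p_n + h·k1); p_{n+1} = p_n + (h/2)·(k1 + k2).
x=0.000000, p=1.700000:
  k1 = f(0.000000, 1.700000) = -3.536000
  k2 = f(0.440000, 0.144160) = -0.299853
  p ← 1.700000 + (0.44/2)·(-3.536000 + (-0.299853)) = 0.856112
p(0.44) ≈ 0.8561

0.8561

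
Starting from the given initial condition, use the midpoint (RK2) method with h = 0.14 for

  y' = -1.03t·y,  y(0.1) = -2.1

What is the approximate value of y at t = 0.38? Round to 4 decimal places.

Midpoint: k1 = f(t_n, y_n); k2 = f(t_n + h/2, y_n + (h/2)·k1); y_{n+1} = y_n + h·k2.
t=0.100000, y=-2.100000:
  k1 = f(0.100000, -2.100000) = 0.216300
  k2 = f(0.170000, -2.084859) = 0.365059
  y ← -2.100000 + 0.14·0.365059 = -2.048892
t=0.240000, y=-2.048892:
  k1 = f(0.240000, -2.048892) = 0.506486
  k2 = f(0.310000, -2.013438) = 0.642891
  y ← -2.048892 + 0.14·0.642891 = -1.958887
y(0.38) ≈ -1.9589

-1.9589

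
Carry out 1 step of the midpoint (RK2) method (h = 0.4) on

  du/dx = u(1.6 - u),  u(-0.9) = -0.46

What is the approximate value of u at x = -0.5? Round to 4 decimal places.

-1.0444

Midpoint: k1 = f(x_n, u_n); k2 = f(x_n + h/2, u_n + (h/2)·k1); u_{n+1} = u_n + h·k2.
x=-0.900000, u=-0.460000:
  k1 = f(-0.900000, -0.460000) = -0.947600
  k2 = f(-0.700000, -0.649520) = -1.461108
  u ← -0.460000 + 0.4·(-1.461108) = -1.044443
u(-0.5) ≈ -1.0444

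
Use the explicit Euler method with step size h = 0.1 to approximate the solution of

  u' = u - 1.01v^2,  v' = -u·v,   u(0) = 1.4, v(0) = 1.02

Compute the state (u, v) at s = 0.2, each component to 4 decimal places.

Euler on (u,v): u_{n+1} = u_n + h·u', v_{n+1} = v_n + h·v'.
0.000000: (1.400000, 1.020000); f=(0.349196, -1.428000) → (1.434920, 0.877200)
0.100000: (1.434920, 0.877200); f=(0.657745, -1.258711) → (1.500694, 0.751329)
(u(0.2), v(0.2)) ≈ (1.5007, 0.7513)

1.5007, 0.7513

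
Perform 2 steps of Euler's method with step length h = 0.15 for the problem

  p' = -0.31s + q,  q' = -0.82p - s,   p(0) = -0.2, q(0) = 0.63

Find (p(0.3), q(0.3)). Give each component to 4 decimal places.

Euler on (p,q): p_{n+1} = p_n + h·p', q_{n+1} = q_n + h·q'.
0.000000: (-0.200000, 0.630000); f=(0.630000, 0.164000) → (-0.105500, 0.654600)
0.150000: (-0.105500, 0.654600); f=(0.608100, -0.063490) → (-0.014285, 0.645076)
(p(0.3), q(0.3)) ≈ (-0.0143, 0.6451)

-0.0143, 0.6451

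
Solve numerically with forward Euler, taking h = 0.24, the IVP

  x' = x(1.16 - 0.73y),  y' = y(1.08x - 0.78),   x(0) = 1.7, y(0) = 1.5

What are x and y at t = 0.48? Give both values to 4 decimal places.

Euler on (x,y): x_{n+1} = x_n + h·x', y_{n+1} = y_n + h·y'.
0.000000: (1.700000, 1.500000); f=(0.110500, 1.584000) → (1.726520, 1.880160)
0.240000: (1.726520, 1.880160); f=(-0.366915, 2.039300) → (1.638461, 2.369592)
(x(0.48), y(0.48)) ≈ (1.6385, 2.3696)

1.6385, 2.3696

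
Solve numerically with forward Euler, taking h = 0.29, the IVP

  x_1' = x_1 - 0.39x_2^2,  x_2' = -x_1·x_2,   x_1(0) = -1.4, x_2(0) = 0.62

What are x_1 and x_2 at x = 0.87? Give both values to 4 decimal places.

-3.3914, 2.2993

Euler on (x_1,x_2): x_1_{n+1} = x_1_n + h·x_1', x_2_{n+1} = x_2_n + h·x_2'.
0.000000: (-1.400000, 0.620000); f=(-1.549916, 0.868000) → (-1.849476, 0.871720)
0.290000: (-1.849476, 0.871720); f=(-2.145835, 1.612225) → (-2.471768, 1.339265)
0.580000: (-2.471768, 1.339265); f=(-3.171284, 3.310353) → (-3.391440, 2.299267)
(x_1(0.87), x_2(0.87)) ≈ (-3.3914, 2.2993)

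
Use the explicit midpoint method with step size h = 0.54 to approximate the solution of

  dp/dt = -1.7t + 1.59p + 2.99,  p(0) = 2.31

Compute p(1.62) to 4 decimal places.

Midpoint: k1 = f(t_n, p_n); k2 = f(t_n + h/2, p_n + (h/2)·k1); p_{n+1} = p_n + h·k2.
t=0.000000, p=2.310000:
  k1 = f(0.000000, 2.310000) = 6.662900
  k2 = f(0.270000, 4.108983) = 9.064283
  p ← 2.310000 + 0.54·9.064283 = 7.204713
t=0.540000, p=7.204713:
  k1 = f(0.540000, 7.204713) = 13.527493
  k2 = f(0.810000, 10.857136) = 18.875846
  p ← 7.204713 + 0.54·18.875846 = 17.397670
t=1.080000, p=17.397670:
  k1 = f(1.080000, 17.397670) = 28.816295
  k2 = f(1.350000, 25.178069) = 40.728130
  p ← 17.397670 + 0.54·40.728130 = 39.390860
p(1.62) ≈ 39.3909

39.3909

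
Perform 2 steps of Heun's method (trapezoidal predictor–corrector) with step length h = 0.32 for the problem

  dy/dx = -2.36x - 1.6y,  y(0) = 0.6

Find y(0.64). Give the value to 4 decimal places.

Heun: k1 = f(x_n, y_n); k2 = f(x_n + h, y_n + h·k1); y_{n+1} = y_n + (h/2)·(k1 + k2).
x=0.000000, y=0.600000:
  k1 = f(0.000000, 0.600000) = -0.960000
  k2 = f(0.320000, 0.292800) = -1.223680
  y ← 0.600000 + (0.32/2)·(-0.960000 + (-1.223680)) = 0.250611
x=0.320000, y=0.250611:
  k1 = f(0.320000, 0.250611) = -1.156178
  k2 = f(0.640000, -0.119366) = -1.319415
  y ← 0.250611 + (0.32/2)·(-1.156178 + (-1.319415)) = -0.145484
y(0.64) ≈ -0.1455

-0.1455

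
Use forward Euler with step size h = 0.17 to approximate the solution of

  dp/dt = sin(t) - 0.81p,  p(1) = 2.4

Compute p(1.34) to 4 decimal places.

Euler: p_{n+1} = p_n + h·f(t_n, p_n).
t=1.000000, p=2.400000: f=-1.102529 → p ← 2.400000 + 0.17·(-1.102529) = 2.212570
t=1.170000, p=2.212570: f=-0.871431 → p ← 2.212570 + 0.17·(-0.871431) = 2.064427
p(1.34) ≈ 2.0644

2.0644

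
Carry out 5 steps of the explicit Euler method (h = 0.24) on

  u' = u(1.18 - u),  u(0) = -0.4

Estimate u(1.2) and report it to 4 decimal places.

Euler: u_{n+1} = u_n + h·f(x_n, u_n).
x=0.000000, u=-0.400000: f=-0.632000 → u ← -0.400000 + 0.24·(-0.632000) = -0.551680
x=0.240000, u=-0.551680: f=-0.955333 → u ← -0.551680 + 0.24·(-0.955333) = -0.780960
x=0.480000, u=-0.780960: f=-1.531431 → u ← -0.780960 + 0.24·(-1.531431) = -1.148503
x=0.720000, u=-1.148503: f=-2.674294 → u ← -1.148503 + 0.24·(-2.674294) = -1.790334
x=0.960000, u=-1.790334: f=-5.317890 → u ← -1.790334 + 0.24·(-5.317890) = -3.066628
u(1.2) ≈ -3.0666

-3.0666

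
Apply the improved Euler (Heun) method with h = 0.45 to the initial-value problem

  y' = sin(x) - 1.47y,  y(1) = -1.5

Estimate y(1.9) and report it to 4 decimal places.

-0.0171

Heun: k1 = f(x_n, y_n); k2 = f(x_n + h, y_n + h·k1); y_{n+1} = y_n + (h/2)·(k1 + k2).
x=1.000000, y=-1.500000:
  k1 = f(1.000000, -1.500000) = 3.046471
  k2 = f(1.450000, -0.129088) = 1.182472
  y ← -1.500000 + (0.45/2)·(3.046471 + 1.182472) = -0.548488
x=1.450000, y=-0.548488:
  k1 = f(1.450000, -0.548488) = 1.798990
  k2 = f(1.900000, 0.261058) = 0.562545
  y ← -0.548488 + (0.45/2)·(1.798990 + 0.562545) = -0.017142
y(1.9) ≈ -0.0171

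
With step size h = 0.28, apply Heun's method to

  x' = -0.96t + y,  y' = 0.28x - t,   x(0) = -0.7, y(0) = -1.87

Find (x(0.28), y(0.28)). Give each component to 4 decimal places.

-1.2689, -1.9846

Heun on (x,y): k1 = f(t_n, state_n); k2 = f(t_n + h, state_n + h·k1); state_{n+1} = state_n + (h/2)·(k1 + k2).
0.000000: (-0.700000, -1.870000)
  k1 = (-1.870000, -0.196000)
  predictor → (-1.223600, -1.924880)
  k2 = (-2.193680, -0.622608)
  → (-1.268915, -1.984605)
(x(0.28), y(0.28)) ≈ (-1.2689, -1.9846)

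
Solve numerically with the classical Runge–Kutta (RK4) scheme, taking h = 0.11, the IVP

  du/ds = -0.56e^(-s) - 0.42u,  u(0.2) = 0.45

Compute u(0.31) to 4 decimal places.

0.3830

RK4: k1 = f(s_n, u_n); k2 = f(s_n + h/2, u_n + (h/2)·k1); k3 = f(s_n + h/2, u_n + (h/2)·k2); k4 = f(s_n + h, u_n + h·k3); u_{n+1} = u_n + (h/6)·(k1 + 2k2 + 2k3 + k4).
s=0.200000, u=0.450000:
  k1 = f(0.200000, 0.450000) = -0.647489
  k2 = f(0.255000, 0.414388) = -0.607996
  k3 = f(0.255000, 0.416560) = -0.608909
  k4 = f(0.310000, 0.383020) = -0.571599
  u ← 0.450000 + (0.11/6)·(k1 + 2k2 + 2k3 + k4) = 0.383030
u(0.31) ≈ 0.3830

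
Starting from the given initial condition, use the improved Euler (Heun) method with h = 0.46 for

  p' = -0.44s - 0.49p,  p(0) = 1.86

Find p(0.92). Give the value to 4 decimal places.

1.0240

Heun: k1 = f(s_n, p_n); k2 = f(s_n + h, p_n + h·k1); p_{n+1} = p_n + (h/2)·(k1 + k2).
s=0.000000, p=1.860000:
  k1 = f(0.000000, 1.860000) = -0.911400
  k2 = f(0.460000, 1.440756) = -0.908370
  p ← 1.860000 + (0.46/2)·(-0.911400 + (-0.908370)) = 1.441453
s=0.460000, p=1.441453:
  k1 = f(0.460000, 1.441453) = -0.908712
  k2 = f(0.920000, 1.023445) = -0.906288
  p ← 1.441453 + (0.46/2)·(-0.908712 + (-0.906288)) = 1.024003
p(0.92) ≈ 1.0240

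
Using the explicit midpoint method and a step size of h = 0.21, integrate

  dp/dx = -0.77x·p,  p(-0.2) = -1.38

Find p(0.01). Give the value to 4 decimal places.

-1.4015

Midpoint: k1 = f(x_n, p_n); k2 = f(x_n + h/2, p_n + (h/2)·k1); p_{n+1} = p_n + h·k2.
x=-0.200000, p=-1.380000:
  k1 = f(-0.200000, -1.380000) = -0.212520
  k2 = f(-0.095000, -1.402315) = -0.102579
  p ← -1.380000 + 0.21·(-0.102579) = -1.401542
p(0.01) ≈ -1.4015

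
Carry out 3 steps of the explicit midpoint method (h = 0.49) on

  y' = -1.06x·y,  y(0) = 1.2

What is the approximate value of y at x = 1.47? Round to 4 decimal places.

Midpoint: k1 = f(x_n, y_n); k2 = f(x_n + h/2, y_n + (h/2)·k1); y_{n+1} = y_n + h·k2.
x=0.000000, y=1.200000:
  k1 = f(0.000000, 1.200000) = 0.000000
  k2 = f(0.245000, 1.200000) = -0.311640
  y ← 1.200000 + 0.49·(-0.311640) = 1.047296
x=0.490000, y=1.047296:
  k1 = f(0.490000, 1.047296) = -0.543966
  k2 = f(0.735000, 0.914025) = -0.712117
  y ← 1.047296 + 0.49·(-0.712117) = 0.698359
x=0.980000, y=0.698359:
  k1 = f(0.980000, 0.698359) = -0.725456
  k2 = f(1.225000, 0.520623) = -0.676028
  y ← 0.698359 + 0.49·(-0.676028) = 0.367105
y(1.47) ≈ 0.3671

0.3671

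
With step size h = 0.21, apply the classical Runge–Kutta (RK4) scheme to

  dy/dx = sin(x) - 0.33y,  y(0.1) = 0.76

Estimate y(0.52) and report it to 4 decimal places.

0.7822

RK4: k1 = f(x_n, y_n); k2 = f(x_n + h/2, y_n + (h/2)·k1); k3 = f(x_n + h/2, y_n + (h/2)·k2); k4 = f(x_n + h, y_n + h·k3); y_{n+1} = y_n + (h/6)·(k1 + 2k2 + 2k3 + k4).
x=0.100000, y=0.760000:
  k1 = f(0.100000, 0.760000) = -0.150967
  k2 = f(0.205000, 0.744149) = -0.042002
  k3 = f(0.205000, 0.755590) = -0.045777
  k4 = f(0.310000, 0.750387) = 0.057431
  y ← 0.760000 + (0.21/6)·(k1 + 2k2 + 2k3 + k4) = 0.750582
x=0.310000, y=0.750582:
  k1 = f(0.310000, 0.750582) = 0.057367
  k2 = f(0.415000, 0.756605) = 0.153510
  k3 = f(0.415000, 0.766700) = 0.150179
  k4 = f(0.520000, 0.782119) = 0.238781
  y ← 0.750582 + (0.21/6)·(k1 + 2k2 + 2k3 + k4) = 0.782205
y(0.52) ≈ 0.7822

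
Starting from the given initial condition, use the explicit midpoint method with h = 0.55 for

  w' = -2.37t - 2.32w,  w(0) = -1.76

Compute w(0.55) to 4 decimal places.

-1.3055

Midpoint: k1 = f(t_n, w_n); k2 = f(t_n + h/2, w_n + (h/2)·k1); w_{n+1} = w_n + h·k2.
t=0.000000, w=-1.760000:
  k1 = f(0.000000, -1.760000) = 4.083200
  k2 = f(0.275000, -0.637120) = 0.826368
  w ← -1.760000 + 0.55·0.826368 = -1.305497
w(0.55) ≈ -1.3055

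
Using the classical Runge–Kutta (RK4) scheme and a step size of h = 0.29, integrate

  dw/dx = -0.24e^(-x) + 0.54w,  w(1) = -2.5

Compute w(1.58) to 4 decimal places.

RK4: k1 = f(x_n, w_n); k2 = f(x_n + h/2, w_n + (h/2)·k1); k3 = f(x_n + h/2, w_n + (h/2)·k2); k4 = f(x_n + h, w_n + h·k3); w_{n+1} = w_n + (h/6)·(k1 + 2k2 + 2k3 + k4).
x=1.000000, w=-2.500000:
  k1 = f(1.000000, -2.500000) = -1.438291
  k2 = f(1.145000, -2.708552) = -1.538992
  k3 = f(1.145000, -2.723154) = -1.546877
  k4 = f(1.290000, -2.948594) = -1.658306
  w ← -2.500000 + (0.29/6)·(k1 + 2k2 + 2k3 + k4) = -2.947969
x=1.290000, w=-2.947969:
  k1 = f(1.290000, -2.947969) = -1.657969
  k2 = f(1.435000, -3.188375) = -1.778870
  k3 = f(1.435000, -3.205906) = -1.788337
  k4 = f(1.580000, -3.466587) = -1.921391
  w ← -2.947969 + (0.29/6)·(k1 + 2k2 + 2k3 + k4) = -3.465802
w(1.58) ≈ -3.4658

-3.4658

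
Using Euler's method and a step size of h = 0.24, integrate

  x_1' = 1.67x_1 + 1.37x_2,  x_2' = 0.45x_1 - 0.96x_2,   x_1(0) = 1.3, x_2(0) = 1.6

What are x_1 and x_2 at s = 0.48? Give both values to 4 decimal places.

Euler on (x_1,x_2): x_1_{n+1} = x_1_n + h·x_1', x_2_{n+1} = x_2_n + h·x_2'.
0.000000: (1.300000, 1.600000); f=(4.363000, -0.951000) → (2.347120, 1.371760)
0.240000: (2.347120, 1.371760); f=(5.799002, -0.260686) → (3.738880, 1.309195)
(x_1(0.48), x_2(0.48)) ≈ (3.7389, 1.3092)

3.7389, 1.3092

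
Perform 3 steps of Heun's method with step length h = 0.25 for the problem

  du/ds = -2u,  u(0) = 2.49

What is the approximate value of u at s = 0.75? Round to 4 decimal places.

Heun: k1 = f(s_n, u_n); k2 = f(s_n + h, u_n + h·k1); u_{n+1} = u_n + (h/2)·(k1 + k2).
s=0.000000, u=2.490000:
  k1 = f(0.000000, 2.490000) = -4.980000
  k2 = f(0.250000, 1.245000) = -2.490000
  u ← 2.490000 + (0.25/2)·(-4.980000 + (-2.490000)) = 1.556250
s=0.250000, u=1.556250:
  k1 = f(0.250000, 1.556250) = -3.112500
  k2 = f(0.500000, 0.778125) = -1.556250
  u ← 1.556250 + (0.25/2)·(-3.112500 + (-1.556250)) = 0.972656
s=0.500000, u=0.972656:
  k1 = f(0.500000, 0.972656) = -1.945313
  k2 = f(0.750000, 0.486328) = -0.972656
  u ← 0.972656 + (0.25/2)·(-1.945313 + (-0.972656)) = 0.607910
u(0.75) ≈ 0.6079

0.6079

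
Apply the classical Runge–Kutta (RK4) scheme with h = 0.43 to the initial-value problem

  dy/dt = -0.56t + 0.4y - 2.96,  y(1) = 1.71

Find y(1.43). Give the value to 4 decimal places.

RK4: k1 = f(t_n, y_n); k2 = f(t_n + h/2, y_n + (h/2)·k1); k3 = f(t_n + h/2, y_n + (h/2)·k2); k4 = f(t_n + h, y_n + h·k3); y_{n+1} = y_n + (h/6)·(k1 + 2k2 + 2k3 + k4).
t=1.000000, y=1.710000:
  k1 = f(1.000000, 1.710000) = -2.836000
  k2 = f(1.215000, 1.100260) = -3.200296
  k3 = f(1.215000, 1.021936) = -3.231625
  k4 = f(1.430000, 0.320401) = -3.632640
  y ← 1.710000 + (0.43/6)·(k1 + 2k2 + 2k3 + k4) = 0.324505
y(1.43) ≈ 0.3245

0.3245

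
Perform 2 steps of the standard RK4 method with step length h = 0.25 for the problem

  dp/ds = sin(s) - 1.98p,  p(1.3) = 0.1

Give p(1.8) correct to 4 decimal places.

0.3512

RK4: k1 = f(s_n, p_n); k2 = f(s_n + h/2, p_n + (h/2)·k1); k3 = f(s_n + h/2, p_n + (h/2)·k2); k4 = f(s_n + h, p_n + h·k3); p_{n+1} = p_n + (h/6)·(k1 + 2k2 + 2k3 + k4).
s=1.300000, p=0.100000:
  k1 = f(1.300000, 0.100000) = 0.765558
  k2 = f(1.425000, 0.195695) = 0.601915
  k3 = f(1.425000, 0.175239) = 0.642417
  k4 = f(1.550000, 0.260604) = 0.483788
  p ← 0.100000 + (0.25/6)·(k1 + 2k2 + 2k3 + k4) = 0.255750
s=1.550000, p=0.255750:
  k1 = f(1.550000, 0.255750) = 0.493398
  k2 = f(1.675000, 0.317425) = 0.366074
  k3 = f(1.675000, 0.301510) = 0.397587
  k4 = f(1.800000, 0.355147) = 0.270657
  p ← 0.255750 + (0.25/6)·(k1 + 2k2 + 2k3 + k4) = 0.351224
p(1.8) ≈ 0.3512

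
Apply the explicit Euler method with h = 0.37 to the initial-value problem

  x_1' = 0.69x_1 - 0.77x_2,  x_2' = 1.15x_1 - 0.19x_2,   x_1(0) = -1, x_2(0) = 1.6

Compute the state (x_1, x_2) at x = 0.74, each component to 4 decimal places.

Euler on (x_1,x_2): x_1_{n+1} = x_1_n + h·x_1', x_2_{n+1} = x_2_n + h·x_2'.
0.000000: (-1.000000, 1.600000); f=(-1.922000, -1.454000) → (-1.711140, 1.062020)
0.370000: (-1.711140, 1.062020); f=(-1.998442, -2.169595) → (-2.450564, 0.259270)
(x_1(0.74), x_2(0.74)) ≈ (-2.4506, 0.2593)

-2.4506, 0.2593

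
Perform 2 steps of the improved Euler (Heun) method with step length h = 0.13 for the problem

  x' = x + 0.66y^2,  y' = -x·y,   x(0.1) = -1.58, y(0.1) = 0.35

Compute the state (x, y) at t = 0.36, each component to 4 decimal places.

-2.0109, 0.5547

Heun on (x,y): k1 = f(t_n, state_n); k2 = f(t_n + h, state_n + h·k1); state_{n+1} = state_n + (h/2)·(k1 + k2).
0.100000: (-1.580000, 0.350000)
  k1 = (-1.499150, 0.553000)
  predictor → (-1.774890, 0.421890)
  k2 = (-1.657415, 0.748808)
  → (-1.785177, 0.434618)
0.230000: (-1.785177, 0.434618)
  k1 = (-1.660508, 0.775869)
  predictor → (-2.001043, 0.535481)
  k2 = (-1.811795, 1.071519)
  → (-2.010876, 0.554698)
(x(0.36), y(0.36)) ≈ (-2.0109, 0.5547)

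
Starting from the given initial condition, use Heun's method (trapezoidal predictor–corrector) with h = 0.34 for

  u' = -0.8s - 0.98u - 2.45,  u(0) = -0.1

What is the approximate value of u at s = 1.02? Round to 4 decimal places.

Heun: k1 = f(s_n, u_n); k2 = f(s_n + h, u_n + h·k1); u_{n+1} = u_n + (h/2)·(k1 + k2).
s=0.000000, u=-0.100000:
  k1 = f(0.000000, -0.100000) = -2.352000
  k2 = f(0.340000, -0.899680) = -1.840314
  u ← -0.100000 + (0.34/2)·(-2.352000 + (-1.840314)) = -0.812693
s=0.340000, u=-0.812693:
  k1 = f(0.340000, -0.812693) = -1.925561
  k2 = f(0.680000, -1.467384) = -1.555964
  u ← -0.812693 + (0.34/2)·(-1.925561 + (-1.555964)) = -1.404552
s=0.680000, u=-1.404552:
  k1 = f(0.680000, -1.404552) = -1.617539
  k2 = f(1.020000, -1.954516) = -1.350575
  u ← -1.404552 + (0.34/2)·(-1.617539 + (-1.350575)) = -1.909132
u(1.02) ≈ -1.9091

-1.9091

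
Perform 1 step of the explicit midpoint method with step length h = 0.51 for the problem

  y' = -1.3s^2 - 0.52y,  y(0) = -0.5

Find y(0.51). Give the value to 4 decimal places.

Midpoint: k1 = f(s_n, y_n); k2 = f(s_n + h/2, y_n + (h/2)·k1); y_{n+1} = y_n + h·k2.
s=0.000000, y=-0.500000:
  k1 = f(0.000000, -0.500000) = 0.260000
  k2 = f(0.255000, -0.433700) = 0.140991
  y ← -0.500000 + 0.51·0.140991 = -0.428094
y(0.51) ≈ -0.4281

-0.4281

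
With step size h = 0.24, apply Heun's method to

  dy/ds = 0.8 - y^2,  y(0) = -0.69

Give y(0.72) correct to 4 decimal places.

-0.3306

Heun: k1 = f(s_n, y_n); k2 = f(s_n + h, y_n + h·k1); y_{n+1} = y_n + (h/2)·(k1 + k2).
s=0.000000, y=-0.690000:
  k1 = f(0.000000, -0.690000) = 0.323900
  k2 = f(0.240000, -0.612264) = 0.425133
  y ← -0.690000 + (0.24/2)·(0.323900 + 0.425133) = -0.600116
s=0.240000, y=-0.600116:
  k1 = f(0.240000, -0.600116) = 0.439861
  k2 = f(0.480000, -0.494549) = 0.555421
  y ← -0.600116 + (0.24/2)·(0.439861 + 0.555421) = -0.480682
s=0.480000, y=-0.480682:
  k1 = f(0.480000, -0.480682) = 0.568945
  k2 = f(0.720000, -0.344136) = 0.681571
  y ← -0.480682 + (0.24/2)·(0.568945 + 0.681571) = -0.330620
y(0.72) ≈ -0.3306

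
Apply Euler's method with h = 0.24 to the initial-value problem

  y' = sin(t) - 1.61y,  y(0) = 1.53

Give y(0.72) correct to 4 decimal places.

Euler: y_{n+1} = y_n + h·f(t_n, y_n).
t=0.000000, y=1.530000: f=-2.463300 → y ← 1.530000 + 0.24·(-2.463300) = 0.938808
t=0.240000, y=0.938808: f=-1.273778 → y ← 0.938808 + 0.24·(-1.273778) = 0.633101
t=0.480000, y=0.633101: f=-0.557514 → y ← 0.633101 + 0.24·(-0.557514) = 0.499298
y(0.72) ≈ 0.4993

0.4993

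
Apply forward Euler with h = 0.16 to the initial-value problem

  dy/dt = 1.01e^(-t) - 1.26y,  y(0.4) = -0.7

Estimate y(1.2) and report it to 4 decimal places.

0.0247

Euler: y_{n+1} = y_n + h·f(t_n, y_n).
t=0.400000, y=-0.700000: f=1.559023 → y ← -0.700000 + 0.16·1.559023 = -0.450556
t=0.560000, y=-0.450556: f=1.144622 → y ← -0.450556 + 0.16·1.144622 = -0.267417
t=0.720000, y=-0.267417: f=0.828565 → y ← -0.267417 + 0.16·0.828565 = -0.134846
t=0.880000, y=-0.134846: f=0.588837 → y ← -0.134846 + 0.16·0.588837 = -0.040632
t=1.040000, y=-0.040632: f=0.408186 → y ← -0.040632 + 0.16·0.408186 = 0.024677
y(1.2) ≈ 0.0247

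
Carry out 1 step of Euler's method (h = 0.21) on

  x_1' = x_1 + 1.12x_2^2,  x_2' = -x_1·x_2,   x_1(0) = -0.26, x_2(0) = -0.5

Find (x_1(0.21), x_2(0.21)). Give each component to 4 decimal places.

-0.2558, -0.5273

Euler on (x_1,x_2): x_1_{n+1} = x_1_n + h·x_1', x_2_{n+1} = x_2_n + h·x_2'.
0.000000: (-0.260000, -0.500000); f=(0.020000, -0.130000) → (-0.255800, -0.527300)
(x_1(0.21), x_2(0.21)) ≈ (-0.2558, -0.5273)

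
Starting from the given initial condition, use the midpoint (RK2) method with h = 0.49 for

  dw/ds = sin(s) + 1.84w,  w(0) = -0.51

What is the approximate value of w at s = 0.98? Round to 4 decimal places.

-2.0099

Midpoint: k1 = f(s_n, w_n); k2 = f(s_n + h/2, w_n + (h/2)·k1); w_{n+1} = w_n + h·k2.
s=0.000000, w=-0.510000:
  k1 = f(0.000000, -0.510000) = -0.938400
  k2 = f(0.245000, -0.739908) = -1.118874
  w ← -0.510000 + 0.49·(-1.118874) = -1.058248
s=0.490000, w=-1.058248:
  k1 = f(0.490000, -1.058248) = -1.476551
  k2 = f(0.735000, -1.420004) = -1.942219
  w ← -1.058248 + 0.49·(-1.942219) = -2.009936
w(0.98) ≈ -2.0099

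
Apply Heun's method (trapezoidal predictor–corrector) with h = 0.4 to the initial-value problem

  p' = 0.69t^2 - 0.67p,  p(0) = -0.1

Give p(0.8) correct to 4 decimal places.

Heun: k1 = f(t_n, p_n); k2 = f(t_n + h, p_n + h·k1); p_{n+1} = p_n + (h/2)·(k1 + k2).
t=0.000000, p=-0.100000:
  k1 = f(0.000000, -0.100000) = 0.067000
  k2 = f(0.400000, -0.073200) = 0.159444
  p ← -0.100000 + (0.4/2)·(0.067000 + 0.159444) = -0.054711
t=0.400000, p=-0.054711:
  k1 = f(0.400000, -0.054711) = 0.147057
  k2 = f(0.800000, 0.004111) = 0.438845
  p ← -0.054711 + (0.4/2)·(0.147057 + 0.438845) = 0.062469
p(0.8) ≈ 0.0625

0.0625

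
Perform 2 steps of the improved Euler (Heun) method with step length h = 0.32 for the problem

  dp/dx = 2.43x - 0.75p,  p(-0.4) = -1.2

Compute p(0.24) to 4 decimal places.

-0.7947

Heun: k1 = f(x_n, p_n); k2 = f(x_n + h, p_n + h·k1); p_{n+1} = p_n + (h/2)·(k1 + k2).
x=-0.400000, p=-1.200000:
  k1 = f(-0.400000, -1.200000) = -0.072000
  k2 = f(-0.080000, -1.223040) = 0.722880
  p ← -1.200000 + (0.32/2)·(-0.072000 + 0.722880) = -1.095859
x=-0.080000, p=-1.095859:
  k1 = f(-0.080000, -1.095859) = 0.627494
  k2 = f(0.240000, -0.895061) = 1.254496
  p ← -1.095859 + (0.32/2)·(0.627494 + 1.254496) = -0.794741
p(0.24) ≈ -0.7947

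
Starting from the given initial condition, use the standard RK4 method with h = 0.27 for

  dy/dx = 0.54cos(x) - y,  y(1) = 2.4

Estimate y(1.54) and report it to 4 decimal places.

RK4: k1 = f(x_n, y_n); k2 = f(x_n + h/2, y_n + (h/2)·k1); k3 = f(x_n + h/2, y_n + (h/2)·k2); k4 = f(x_n + h, y_n + h·k3); y_{n+1} = y_n + (h/6)·(k1 + 2k2 + 2k3 + k4).
x=1.000000, y=2.400000:
  k1 = f(1.000000, 2.400000) = -2.108237
  k2 = f(1.135000, 2.115388) = -1.887437
  k3 = f(1.135000, 2.145196) = -1.917245
  k4 = f(1.270000, 1.882344) = -1.722352
  y ← 2.400000 + (0.27/6)·(k1 + 2k2 + 2k3 + k4) = 1.885202
x=1.270000, y=1.885202:
  k1 = f(1.270000, 1.885202) = -1.725211
  k2 = f(1.405000, 1.652299) = -1.563178
  k3 = f(1.405000, 1.674173) = -1.585053
  k4 = f(1.540000, 1.457238) = -1.440611
  y ← 1.885202 + (0.27/6)·(k1 + 2k2 + 2k3 + k4) = 1.459399
y(1.54) ≈ 1.4594

1.4594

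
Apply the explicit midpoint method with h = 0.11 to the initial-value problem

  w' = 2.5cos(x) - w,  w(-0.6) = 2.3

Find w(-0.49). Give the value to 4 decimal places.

Midpoint: k1 = f(x_n, w_n); k2 = f(x_n + h/2, w_n + (h/2)·k1); w_{n+1} = w_n + h·k2.
x=-0.600000, w=2.300000:
  k1 = f(-0.600000, 2.300000) = -0.236661
  k2 = f(-0.545000, 2.286984) = -0.149165
  w ← 2.300000 + 0.11·(-0.149165) = 2.283592
w(-0.49) ≈ 2.2836

2.2836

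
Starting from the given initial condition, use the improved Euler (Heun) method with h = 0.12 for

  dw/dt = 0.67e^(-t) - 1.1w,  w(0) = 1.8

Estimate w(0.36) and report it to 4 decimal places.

Heun: k1 = f(t_n, w_n); k2 = f(t_n + h, w_n + h·k1); w_{n+1} = w_n + (h/2)·(k1 + k2).
t=0.000000, w=1.800000:
  k1 = f(0.000000, 1.800000) = -1.310000
  k2 = f(0.120000, 1.642800) = -1.212843
  w ← 1.800000 + (0.12/2)·(-1.310000 + (-1.212843)) = 1.648629
t=0.120000, w=1.648629:
  k1 = f(0.120000, 1.648629) = -1.219256
  k2 = f(0.240000, 1.502319) = -1.125510
  w ← 1.648629 + (0.12/2)·(-1.219256 + (-1.125510)) = 1.507943
t=0.240000, w=1.507943:
  k1 = f(0.240000, 1.507943) = -1.131697
  k2 = f(0.360000, 1.372140) = -1.041911
  w ← 1.507943 + (0.12/2)·(-1.131697 + (-1.041911)) = 1.377527
w(0.36) ≈ 1.3775

1.3775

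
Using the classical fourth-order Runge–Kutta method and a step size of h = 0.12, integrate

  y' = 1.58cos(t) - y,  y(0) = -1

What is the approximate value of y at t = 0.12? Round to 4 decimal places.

RK4: k1 = f(t_n, y_n); k2 = f(t_n + h/2, y_n + (h/2)·k1); k3 = f(t_n + h/2, y_n + (h/2)·k2); k4 = f(t_n + h, y_n + h·k3); y_{n+1} = y_n + (h/6)·(k1 + 2k2 + 2k3 + k4).
t=0.000000, y=-1.000000:
  k1 = f(0.000000, -1.000000) = 2.580000
  k2 = f(0.060000, -0.845200) = 2.422357
  k3 = f(0.060000, -0.854659) = 2.431815
  k4 = f(0.120000, -0.708182) = 2.276820
  y ← -1.000000 + (0.12/6)·(k1 + 2k2 + 2k3 + k4) = -0.708697
y(0.12) ≈ -0.7087

-0.7087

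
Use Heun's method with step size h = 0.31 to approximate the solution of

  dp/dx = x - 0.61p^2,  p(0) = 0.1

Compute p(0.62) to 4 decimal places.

Heun: k1 = f(x_n, p_n); k2 = f(x_n + h, p_n + h·k1); p_{n+1} = p_n + (h/2)·(k1 + k2).
x=0.000000, p=0.100000:
  k1 = f(0.000000, 0.100000) = -0.006100
  k2 = f(0.310000, 0.098109) = 0.304129
  p ← 0.100000 + (0.31/2)·(-0.006100 + 0.304129) = 0.146194
x=0.310000, p=0.146194:
  k1 = f(0.310000, 0.146194) = 0.296963
  k2 = f(0.620000, 0.238253) = 0.585374
  p ← 0.146194 + (0.31/2)·(0.296963 + 0.585374) = 0.282957
p(0.62) ≈ 0.2830

0.2830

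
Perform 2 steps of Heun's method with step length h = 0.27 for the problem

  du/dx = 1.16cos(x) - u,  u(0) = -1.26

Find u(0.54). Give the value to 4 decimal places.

-0.2924

Heun: k1 = f(x_n, u_n); k2 = f(x_n + h, u_n + h·k1); u_{n+1} = u_n + (h/2)·(k1 + k2).
x=0.000000, u=-1.260000:
  k1 = f(0.000000, -1.260000) = 2.420000
  k2 = f(0.270000, -0.606600) = 1.724574
  u ← -1.260000 + (0.27/2)·(2.420000 + 1.724574) = -0.700482
x=0.270000, u=-0.700482:
  k1 = f(0.270000, -0.700482) = 1.818457
  k2 = f(0.540000, -0.209499) = 1.204441
  u ← -0.700482 + (0.27/2)·(1.818457 + 1.204441) = -0.292391
u(0.54) ≈ -0.2924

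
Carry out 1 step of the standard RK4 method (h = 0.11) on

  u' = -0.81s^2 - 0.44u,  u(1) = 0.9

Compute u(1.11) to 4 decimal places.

RK4: k1 = f(s_n, u_n); k2 = f(s_n + h/2, u_n + (h/2)·k1); k3 = f(s_n + h/2, u_n + (h/2)·k2); k4 = f(s_n + h, u_n + h·k3); u_{n+1} = u_n + (h/6)·(k1 + 2k2 + 2k3 + k4).
s=1.000000, u=0.900000:
  k1 = f(1.000000, 0.900000) = -1.206000
  k2 = f(1.055000, 0.833670) = -1.268365
  k3 = f(1.055000, 0.830240) = -1.266856
  k4 = f(1.110000, 0.760646) = -1.332685
  u ← 0.900000 + (0.11/6)·(k1 + 2k2 + 2k3 + k4) = 0.760499
u(1.11) ≈ 0.7605

0.7605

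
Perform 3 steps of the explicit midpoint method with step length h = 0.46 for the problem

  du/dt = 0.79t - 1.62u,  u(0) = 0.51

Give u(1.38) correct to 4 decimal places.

0.4944

Midpoint: k1 = f(t_n, u_n); k2 = f(t_n + h/2, u_n + (h/2)·k1); u_{n+1} = u_n + h·k2.
t=0.000000, u=0.510000:
  k1 = f(0.000000, 0.510000) = -0.826200
  k2 = f(0.230000, 0.319974) = -0.336658
  u ← 0.510000 + 0.46·(-0.336658) = 0.355137
t=0.460000, u=0.355137:
  k1 = f(0.460000, 0.355137) = -0.211923
  k2 = f(0.690000, 0.306395) = 0.048740
  u ← 0.355137 + 0.46·0.048740 = 0.377558
t=0.920000, u=0.377558:
  k1 = f(0.920000, 0.377558) = 0.115157
  k2 = f(1.150000, 0.404044) = 0.253949
  u ← 0.377558 + 0.46·0.253949 = 0.494374
u(1.38) ≈ 0.4944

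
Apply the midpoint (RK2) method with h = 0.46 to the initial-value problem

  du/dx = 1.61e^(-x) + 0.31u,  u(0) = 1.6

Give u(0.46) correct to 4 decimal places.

2.4857

Midpoint: k1 = f(x_n, u_n); k2 = f(x_n + h/2, u_n + (h/2)·k1); u_{n+1} = u_n + h·k2.
x=0.000000, u=1.600000:
  k1 = f(0.000000, 1.600000) = 2.106000
  k2 = f(0.230000, 2.084380) = 1.925357
  u ← 1.600000 + 0.46·1.925357 = 2.485664
u(0.46) ≈ 2.4857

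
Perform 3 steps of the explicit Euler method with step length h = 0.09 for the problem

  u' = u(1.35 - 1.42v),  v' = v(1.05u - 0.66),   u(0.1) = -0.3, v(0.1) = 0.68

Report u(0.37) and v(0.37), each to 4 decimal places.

Euler on (u,v): u_{n+1} = u_n + h·u', v_{n+1} = v_n + h·v'.
0.100000: (-0.300000, 0.680000); f=(-0.115320, -0.663000) → (-0.310379, 0.620330)
0.190000: (-0.310379, 0.620330); f=(-0.145608, -0.611582) → (-0.323484, 0.565288)
0.280000: (-0.323484, 0.565288); f=(-0.177040, -0.565094) → (-0.339417, 0.514429)
(u(0.37), v(0.37)) ≈ (-0.3394, 0.5144)

-0.3394, 0.5144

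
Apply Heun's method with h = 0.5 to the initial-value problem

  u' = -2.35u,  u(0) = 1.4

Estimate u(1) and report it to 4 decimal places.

0.3718

Heun: k1 = f(s_n, u_n); k2 = f(s_n + h, u_n + h·k1); u_{n+1} = u_n + (h/2)·(k1 + k2).
s=0.000000, u=1.400000:
  k1 = f(0.000000, 1.400000) = -3.290000
  k2 = f(0.500000, -0.245000) = 0.575750
  u ← 1.400000 + (0.5/2)·(-3.290000 + 0.575750) = 0.721437
s=0.500000, u=0.721437:
  k1 = f(0.500000, 0.721437) = -1.695378
  k2 = f(1.000000, -0.126252) = 0.296691
  u ← 0.721437 + (0.5/2)·(-1.695378 + 0.296691) = 0.371766
u(1) ≈ 0.3718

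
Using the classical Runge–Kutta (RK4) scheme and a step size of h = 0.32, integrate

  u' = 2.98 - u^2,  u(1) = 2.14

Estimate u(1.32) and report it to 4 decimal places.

1.8596

RK4: k1 = f(x_n, u_n); k2 = f(x_n + h/2, u_n + (h/2)·k1); k3 = f(x_n + h/2, u_n + (h/2)·k2); k4 = f(x_n + h, u_n + h·k3); u_{n+1} = u_n + (h/6)·(k1 + 2k2 + 2k3 + k4).
x=1.000000, u=2.140000:
  k1 = f(1.000000, 2.140000) = -1.599600
  k2 = f(1.160000, 1.884064) = -0.569697
  k3 = f(1.160000, 2.048848) = -1.217780
  k4 = f(1.320000, 1.750310) = -0.083587
  u ← 2.140000 + (0.32/6)·(k1 + 2k2 + 2k3 + k4) = 1.859566
u(1.32) ≈ 1.8596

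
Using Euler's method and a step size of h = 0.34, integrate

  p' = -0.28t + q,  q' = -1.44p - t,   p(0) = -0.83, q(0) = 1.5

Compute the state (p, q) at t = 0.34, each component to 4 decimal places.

-0.3200, 1.9064

Euler on (p,q): p_{n+1} = p_n + h·p', q_{n+1} = q_n + h·q'.
0.000000: (-0.830000, 1.500000); f=(1.500000, 1.195200) → (-0.320000, 1.906368)
(p(0.34), q(0.34)) ≈ (-0.3200, 1.9064)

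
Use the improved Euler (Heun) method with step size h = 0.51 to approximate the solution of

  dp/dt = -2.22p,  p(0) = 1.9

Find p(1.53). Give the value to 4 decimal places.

0.2502

Heun: k1 = f(t_n, p_n); k2 = f(t_n + h, p_n + h·k1); p_{n+1} = p_n + (h/2)·(k1 + k2).
t=0.000000, p=1.900000:
  k1 = f(0.000000, 1.900000) = -4.218000
  k2 = f(0.510000, -0.251180) = 0.557620
  p ← 1.900000 + (0.51/2)·(-4.218000 + 0.557620) = 0.966603
t=0.510000, p=0.966603:
  k1 = f(0.510000, 0.966603) = -2.145859
  k2 = f(1.020000, -0.127785) = 0.283683
  p ← 0.966603 + (0.51/2)·(-2.145859 + 0.283683) = 0.491748
t=1.020000, p=0.491748:
  k1 = f(1.020000, 0.491748) = -1.091681
  k2 = f(1.530000, -0.065009) = 0.144320
  p ← 0.491748 + (0.51/2)·(-1.091681 + 0.144320) = 0.250171
p(1.53) ≈ 0.2502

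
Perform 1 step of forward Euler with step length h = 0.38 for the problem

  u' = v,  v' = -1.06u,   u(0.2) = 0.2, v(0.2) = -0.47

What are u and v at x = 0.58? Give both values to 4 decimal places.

Euler on (u,v): u_{n+1} = u_n + h·u', v_{n+1} = v_n + h·v'.
0.200000: (0.200000, -0.470000); f=(-0.470000, -0.212000) → (0.021400, -0.550560)
(u(0.58), v(0.58)) ≈ (0.0214, -0.5506)

0.0214, -0.5506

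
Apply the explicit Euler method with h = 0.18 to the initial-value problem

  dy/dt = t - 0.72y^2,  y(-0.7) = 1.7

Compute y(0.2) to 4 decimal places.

Euler: y_{n+1} = y_n + h·f(t_n, y_n).
t=-0.700000, y=1.700000: f=-2.780800 → y ← 1.700000 + 0.18·(-2.780800) = 1.199456
t=-0.520000, y=1.199456: f=-1.555860 → y ← 1.199456 + 0.18·(-1.555860) = 0.919401
t=-0.340000, y=0.919401: f=-0.948615 → y ← 0.919401 + 0.18·(-0.948615) = 0.748650
t=-0.160000, y=0.748650: f=-0.563544 → y ← 0.748650 + 0.18·(-0.563544) = 0.647213
t=0.020000, y=0.647213: f=-0.281597 → y ← 0.647213 + 0.18·(-0.281597) = 0.596525
y(0.2) ≈ 0.5965

0.5965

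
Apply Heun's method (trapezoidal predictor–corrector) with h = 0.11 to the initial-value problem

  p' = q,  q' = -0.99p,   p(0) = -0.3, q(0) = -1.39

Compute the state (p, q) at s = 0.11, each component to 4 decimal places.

-0.4511, -1.3490

Heun on (p,q): k1 = f(s_n, state_n); k2 = f(s_n + h, state_n + h·k1); state_{n+1} = state_n + (h/2)·(k1 + k2).
0.000000: (-0.300000, -1.390000)
  k1 = (-1.390000, 0.297000)
  predictor → (-0.452900, -1.357330)
  k2 = (-1.357330, 0.448371)
  → (-0.451103, -1.349005)
(p(0.11), q(0.11)) ≈ (-0.4511, -1.3490)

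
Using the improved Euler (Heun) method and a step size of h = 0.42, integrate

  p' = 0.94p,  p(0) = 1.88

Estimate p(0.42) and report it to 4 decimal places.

Heun: k1 = f(x_n, p_n); k2 = f(x_n + h, p_n + h·k1); p_{n+1} = p_n + (h/2)·(k1 + k2).
x=0.000000, p=1.880000:
  k1 = f(0.000000, 1.880000) = 1.767200
  k2 = f(0.420000, 2.622224) = 2.464891
  p ← 1.880000 + (0.42/2)·(1.767200 + 2.464891) = 2.768739
p(0.42) ≈ 2.7687

2.7687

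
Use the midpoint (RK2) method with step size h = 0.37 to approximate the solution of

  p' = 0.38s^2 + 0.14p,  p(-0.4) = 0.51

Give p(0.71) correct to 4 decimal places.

0.6463

Midpoint: k1 = f(s_n, p_n); k2 = f(s_n + h/2, p_n + (h/2)·k1); p_{n+1} = p_n + h·k2.
s=-0.400000, p=0.510000:
  k1 = f(-0.400000, 0.510000) = 0.132200
  k2 = f(-0.215000, 0.534457) = 0.092389
  p ← 0.510000 + 0.37·0.092389 = 0.544184
s=-0.030000, p=0.544184:
  k1 = f(-0.030000, 0.544184) = 0.076528
  k2 = f(0.155000, 0.558342) = 0.087297
  p ← 0.544184 + 0.37·0.087297 = 0.576484
s=0.340000, p=0.576484:
  k1 = f(0.340000, 0.576484) = 0.124636
  k2 = f(0.525000, 0.599542) = 0.188673
  p ← 0.576484 + 0.37·0.188673 = 0.646293
p(0.71) ≈ 0.6463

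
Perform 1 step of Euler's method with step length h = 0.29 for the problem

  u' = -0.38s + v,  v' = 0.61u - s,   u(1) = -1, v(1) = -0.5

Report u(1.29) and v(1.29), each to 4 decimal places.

-1.2552, -0.9669

Euler on (u,v): u_{n+1} = u_n + h·u', v_{n+1} = v_n + h·v'.
1.000000: (-1.000000, -0.500000); f=(-0.880000, -1.610000) → (-1.255200, -0.966900)
(u(1.29), v(1.29)) ≈ (-1.2552, -0.9669)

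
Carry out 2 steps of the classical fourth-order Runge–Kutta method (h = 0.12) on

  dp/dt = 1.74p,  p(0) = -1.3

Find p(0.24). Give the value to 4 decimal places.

RK4: k1 = f(t_n, p_n); k2 = f(t_n + h/2, p_n + (h/2)·k1); k3 = f(t_n + h/2, p_n + (h/2)·k2); k4 = f(t_n + h, p_n + h·k3); p_{n+1} = p_n + (h/6)·(k1 + 2k2 + 2k3 + k4).
t=0.000000, p=-1.300000:
  k1 = f(0.000000, -1.300000) = -2.262000
  k2 = f(0.060000, -1.435720) = -2.498153
  k3 = f(0.060000, -1.449889) = -2.522807
  k4 = f(0.120000, -1.602737) = -2.788762
  p ← -1.300000 + (0.12/6)·(k1 + 2k2 + 2k3 + k4) = -1.601854
t=0.120000, p=-1.601854:
  k1 = f(0.120000, -1.601854) = -2.787225
  k2 = f(0.180000, -1.769087) = -3.078212
  k3 = f(0.180000, -1.786546) = -3.108591
  k4 = f(0.240000, -1.974885) = -3.436299
  p ← -1.601854 + (0.12/6)·(k1 + 2k2 + 2k3 + k4) = -1.973796
p(0.24) ≈ -1.9738

-1.9738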